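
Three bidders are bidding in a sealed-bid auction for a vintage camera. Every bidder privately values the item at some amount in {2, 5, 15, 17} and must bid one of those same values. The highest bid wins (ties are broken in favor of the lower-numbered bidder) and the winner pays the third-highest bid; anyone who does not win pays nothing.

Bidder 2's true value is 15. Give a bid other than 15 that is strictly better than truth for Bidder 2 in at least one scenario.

Suppose Bidder 1 bids 2 and Bidder 3 bids 17.
Bid 15: loses, pays 0, utility 0.
Bid 17: wins, pays 2, utility 15 - 2 = 13.
So bidding 17 beats truth here (13 > 0).

17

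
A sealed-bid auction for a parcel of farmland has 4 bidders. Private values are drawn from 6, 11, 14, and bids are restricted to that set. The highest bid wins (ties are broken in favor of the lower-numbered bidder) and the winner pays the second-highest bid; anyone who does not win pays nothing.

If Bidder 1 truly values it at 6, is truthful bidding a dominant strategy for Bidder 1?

Yes

Check each profile of the others' bids and compare truth against every alternative bid.
Others bid (6, 6, 11): truth gives 0, best alternative gives -5.
Others bid (6, 11, 6): truth gives 0, best alternative gives -5.
Others bid (6, 11, 11): truth gives 0, best alternative gives -5.
Others bid (11, 6, 6): truth gives 0, best alternative gives -5.
Others bid (11, 6, 11): truth gives 0, best alternative gives -5.
Others bid (11, 11, 6): truth gives 0, best alternative gives -5.
(Remaining 21 profiles checked similarly; truth is weakly best in each.)
In every case the truthful bid is at least as good as any alternative, so it is a dominant strategy.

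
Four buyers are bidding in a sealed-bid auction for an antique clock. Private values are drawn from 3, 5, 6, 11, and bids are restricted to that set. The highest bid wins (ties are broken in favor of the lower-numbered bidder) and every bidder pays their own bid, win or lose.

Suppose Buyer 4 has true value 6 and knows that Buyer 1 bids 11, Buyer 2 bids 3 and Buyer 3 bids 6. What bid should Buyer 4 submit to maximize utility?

Bid 3: loses but pays 3, utility -3.
Bid 5: loses but pays 5, utility -5.
Bid 6: loses but pays 6, utility -6.
Bid 11: loses but pays 11, utility -11.
The best choice is 3 with utility -3.

3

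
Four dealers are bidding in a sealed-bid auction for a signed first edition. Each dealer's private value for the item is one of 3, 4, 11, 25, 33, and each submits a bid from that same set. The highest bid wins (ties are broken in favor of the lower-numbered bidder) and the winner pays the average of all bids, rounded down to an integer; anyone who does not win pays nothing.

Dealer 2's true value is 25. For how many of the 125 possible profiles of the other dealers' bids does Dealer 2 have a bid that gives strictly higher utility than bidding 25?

Others bid (3, 3, 3): truth gives 17; bid 4 gives 22 > 17. Violating.
Others bid (3, 3, 4): truth gives 17; bid 4 gives 22 > 17. Violating.
Others bid (3, 3, 11): truth gives 15; bid 11 gives 18 > 15. Violating.
Others bid (3, 3, 33): truth gives 0; bid 33 gives 7 > 0. Violating.
Others bid (3, 3, 25): truth gives 11; no alternative beats it.
Others bid (3, 4, 25): truth gives 11; no alternative beats it.
(Checking all 125 profiles: 59 have a profitable deviation, 66 do not.)

59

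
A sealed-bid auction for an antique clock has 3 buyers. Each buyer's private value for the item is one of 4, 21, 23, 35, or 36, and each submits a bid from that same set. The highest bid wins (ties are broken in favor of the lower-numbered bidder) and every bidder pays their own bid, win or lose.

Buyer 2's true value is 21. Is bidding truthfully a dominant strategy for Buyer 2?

Consider the case where Buyer 1 bids 4 and Buyer 3 bids 23.
Truthful bid 21: loses but pays 21, utility -21.
Bid 4 instead: loses but pays 4, utility -4.
Since -4 > -21, bidding 4 is strictly better here, so truthful bidding is not dominant.

No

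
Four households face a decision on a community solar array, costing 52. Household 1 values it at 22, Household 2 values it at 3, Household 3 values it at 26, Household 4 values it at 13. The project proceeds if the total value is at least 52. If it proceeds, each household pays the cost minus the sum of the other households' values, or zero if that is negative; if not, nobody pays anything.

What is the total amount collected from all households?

25

Total value 64 ≥ cost 52, so it is built.
Household 1: others sum to 42; max(0, 52 - 42) = 10.
Household 2: others sum to 61; max(0, 52 - 61) = 0.
Household 3: others sum to 38; max(0, 52 - 38) = 14.
Household 4: others sum to 51; max(0, 52 - 51) = 1.
Total collected = 10 + 0 + 14 + 1 = 25.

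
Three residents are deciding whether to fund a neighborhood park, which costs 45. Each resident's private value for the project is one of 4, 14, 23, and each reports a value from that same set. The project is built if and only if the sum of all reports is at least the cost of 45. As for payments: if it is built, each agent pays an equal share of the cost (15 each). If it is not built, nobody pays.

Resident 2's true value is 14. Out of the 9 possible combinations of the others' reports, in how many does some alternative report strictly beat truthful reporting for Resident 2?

Others report (14, 23): truth gives -1; report 4 gives 0 > -1. Violating.
Others report (23, 14): truth gives -1; report 4 gives 0 > -1. Violating.
Others report (4, 4): truth gives 0; no alternative beats it.
Others report (4, 14): truth gives 0; no alternative beats it.
(Checking all 9 profiles: 2 have a profitable deviation, 7 do not.)

2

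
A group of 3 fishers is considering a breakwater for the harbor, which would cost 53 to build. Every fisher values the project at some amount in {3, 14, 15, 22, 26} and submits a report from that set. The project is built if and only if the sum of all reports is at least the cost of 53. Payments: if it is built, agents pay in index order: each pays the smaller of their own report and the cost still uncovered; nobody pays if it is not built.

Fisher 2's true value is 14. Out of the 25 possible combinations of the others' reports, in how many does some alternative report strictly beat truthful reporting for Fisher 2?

1

Others report (26, 26): truth gives 0; report 3 gives 11 > 0. Violating.
Others report (3, 3): truth gives 0; no alternative beats it.
Others report (3, 14): truth gives 0; no alternative beats it.
(Checking all 25 profiles: 1 has a profitable deviation, 24 do not.)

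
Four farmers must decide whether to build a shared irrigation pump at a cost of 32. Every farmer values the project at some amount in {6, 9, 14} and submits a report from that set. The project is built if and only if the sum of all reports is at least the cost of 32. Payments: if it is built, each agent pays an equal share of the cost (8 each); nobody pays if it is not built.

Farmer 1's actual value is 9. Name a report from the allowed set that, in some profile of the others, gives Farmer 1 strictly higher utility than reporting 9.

14

Suppose Farmer 2 reports 6, Farmer 3 reports 6 and Farmer 4 reports 6.
Report 9: project not built, utility 0.
Report 14: project built, pays 8, utility 9 - 8 = 1.
So reporting 14 beats truth here (1 > 0).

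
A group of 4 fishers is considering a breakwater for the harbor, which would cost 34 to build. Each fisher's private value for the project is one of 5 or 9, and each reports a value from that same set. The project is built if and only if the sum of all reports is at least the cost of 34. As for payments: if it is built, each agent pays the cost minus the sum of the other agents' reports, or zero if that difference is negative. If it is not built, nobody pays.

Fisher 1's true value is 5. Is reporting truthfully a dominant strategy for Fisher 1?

Yes

Check each profile of the others' reports and compare truth against every alternative report.
Others report (9, 9, 9): truth gives 0, best alternative gives -2.
Others report (5, 5, 5): truth gives 0, best alternative gives 0.
Others report (5, 5, 9): truth gives 0, best alternative gives 0.
Others report (5, 9, 5): truth gives 0, best alternative gives 0.
Others report (5, 9, 9): truth gives 0, best alternative gives 0.
Others report (9, 5, 5): truth gives 0, best alternative gives 0.
(Remaining 2 profiles checked similarly; truth is weakly best in each.)
In every case the truthful report is at least as good as any alternative, so it is a dominant strategy.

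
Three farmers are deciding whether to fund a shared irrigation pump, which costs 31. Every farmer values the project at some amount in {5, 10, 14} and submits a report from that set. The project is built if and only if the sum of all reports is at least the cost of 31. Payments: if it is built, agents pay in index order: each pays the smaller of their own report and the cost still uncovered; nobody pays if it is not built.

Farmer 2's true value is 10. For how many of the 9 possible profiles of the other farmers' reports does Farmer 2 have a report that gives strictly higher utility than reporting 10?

Others report (14, 14): truth gives 0; report 5 gives 5 > 0. Violating.
Others report (5, 5): truth gives 0; no alternative beats it.
Others report (5, 10): truth gives 0; no alternative beats it.
(Checking all 9 profiles: 1 has a profitable deviation, 8 do not.)

1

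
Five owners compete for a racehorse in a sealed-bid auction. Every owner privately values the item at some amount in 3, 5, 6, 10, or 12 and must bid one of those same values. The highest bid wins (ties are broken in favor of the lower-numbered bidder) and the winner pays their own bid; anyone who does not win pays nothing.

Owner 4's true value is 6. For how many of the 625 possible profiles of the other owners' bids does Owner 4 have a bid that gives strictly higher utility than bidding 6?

2

Others bid (3, 3, 3, 3): truth gives 0; bid 5 gives 1 > 0. Violating.
Others bid (3, 3, 3, 5): truth gives 0; bid 5 gives 1 > 0. Violating.
Others bid (3, 3, 3, 6): truth gives 0; no alternative beats it.
Others bid (3, 3, 3, 10): truth gives 0; no alternative beats it.
(Checking all 625 profiles: 2 have a profitable deviation, 623 do not.)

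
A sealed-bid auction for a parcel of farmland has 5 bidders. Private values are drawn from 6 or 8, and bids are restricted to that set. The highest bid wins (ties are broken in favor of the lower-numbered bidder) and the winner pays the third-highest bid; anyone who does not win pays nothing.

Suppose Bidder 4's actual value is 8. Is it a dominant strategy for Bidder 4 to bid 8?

Yes

Check each profile of the others' bids and compare truth against every alternative bid.
Others bid (6, 6, 6, 6): truth gives 2, best alternative gives 0.
Others bid (6, 6, 6, 8): truth gives 2, best alternative gives 0.
Others bid (6, 6, 8, 6): truth gives 0, best alternative gives 0.
Others bid (6, 6, 8, 8): truth gives 0, best alternative gives 0.
Others bid (6, 8, 6, 6): truth gives 0, best alternative gives 0.
Others bid (6, 8, 6, 8): truth gives 0, best alternative gives 0.
(Remaining 10 profiles checked similarly; truth is weakly best in each.)
In every case the truthful bid is at least as good as any alternative, so it is a dominant strategy.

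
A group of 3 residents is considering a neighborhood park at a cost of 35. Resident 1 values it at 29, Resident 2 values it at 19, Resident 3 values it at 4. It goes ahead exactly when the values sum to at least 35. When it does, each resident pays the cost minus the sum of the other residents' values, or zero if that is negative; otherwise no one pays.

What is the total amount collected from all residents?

Total value 52 ≥ cost 35, so it is built.
Resident 1: others sum to 23; max(0, 35 - 23) = 12.
Resident 2: others sum to 33; max(0, 35 - 33) = 2.
Resident 3: others sum to 48; max(0, 35 - 48) = 0.
Total collected = 12 + 2 + 0 = 14.

14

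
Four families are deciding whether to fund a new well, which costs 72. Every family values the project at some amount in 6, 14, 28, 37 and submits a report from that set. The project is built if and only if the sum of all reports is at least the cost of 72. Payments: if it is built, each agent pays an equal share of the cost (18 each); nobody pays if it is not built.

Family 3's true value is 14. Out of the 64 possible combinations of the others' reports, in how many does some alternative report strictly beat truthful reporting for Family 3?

Others report (6, 28, 28): truth gives -4; report 6 gives 0 > -4. Violating.
Others report (14, 14, 37): truth gives -4; report 6 gives 0 > -4. Violating.
Others report (14, 37, 14): truth gives -4; report 6 gives 0 > -4. Violating.
Others report (28, 6, 28): truth gives -4; report 6 gives 0 > -4. Violating.
Others report (6, 6, 6): truth gives 0; no alternative beats it.
Others report (6, 6, 14): truth gives 0; no alternative beats it.
(Checking all 64 profiles: 6 have a profitable deviation, 58 do not.)

6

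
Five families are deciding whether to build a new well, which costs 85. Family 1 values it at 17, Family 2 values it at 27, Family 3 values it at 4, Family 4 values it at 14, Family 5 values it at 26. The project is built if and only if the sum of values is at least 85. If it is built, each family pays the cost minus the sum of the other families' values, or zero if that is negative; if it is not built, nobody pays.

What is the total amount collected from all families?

73

Total value 88 ≥ cost 85, so it is built.
Family 1: others sum to 71; max(0, 85 - 71) = 14.
Family 2: others sum to 61; max(0, 85 - 61) = 24.
Family 3: others sum to 84; max(0, 85 - 84) = 1.
Family 4: others sum to 74; max(0, 85 - 74) = 11.
Family 5: others sum to 62; max(0, 85 - 62) = 23.
Total collected = 14 + 24 + 1 + 11 + 23 = 73.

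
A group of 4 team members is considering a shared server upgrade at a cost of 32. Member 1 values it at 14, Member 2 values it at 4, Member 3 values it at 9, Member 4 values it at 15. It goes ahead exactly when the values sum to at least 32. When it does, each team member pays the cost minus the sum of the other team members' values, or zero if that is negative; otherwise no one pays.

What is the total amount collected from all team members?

9

Total value 42 ≥ cost 32, so it is built.
Member 1: others sum to 28; max(0, 32 - 28) = 4.
Member 2: others sum to 38; max(0, 32 - 38) = 0.
Member 3: others sum to 33; max(0, 32 - 33) = 0.
Member 4: others sum to 27; max(0, 32 - 27) = 5.
Total collected = 4 + 0 + 0 + 5 = 9.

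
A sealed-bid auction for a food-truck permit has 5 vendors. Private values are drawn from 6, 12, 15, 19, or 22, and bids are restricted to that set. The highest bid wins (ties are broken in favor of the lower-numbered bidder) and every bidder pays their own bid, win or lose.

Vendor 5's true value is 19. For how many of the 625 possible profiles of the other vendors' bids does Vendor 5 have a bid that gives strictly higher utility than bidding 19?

Others bid (6, 6, 6, 6): truth gives 0; bid 12 gives 7 > 0. Violating.
Others bid (6, 6, 6, 12): truth gives 0; bid 15 gives 4 > 0. Violating.
Others bid (6, 6, 6, 19): truth gives -19; bid 22 gives -3 > -19. Violating.
Others bid (6, 6, 6, 22): truth gives -19; bid 6 gives -6 > -19. Violating.
Others bid (6, 6, 6, 15): truth gives 0; no alternative beats it.
Others bid (6, 6, 12, 15): truth gives 0; no alternative beats it.
(Checking all 625 profiles: 560 have a profitable deviation, 65 do not.)

560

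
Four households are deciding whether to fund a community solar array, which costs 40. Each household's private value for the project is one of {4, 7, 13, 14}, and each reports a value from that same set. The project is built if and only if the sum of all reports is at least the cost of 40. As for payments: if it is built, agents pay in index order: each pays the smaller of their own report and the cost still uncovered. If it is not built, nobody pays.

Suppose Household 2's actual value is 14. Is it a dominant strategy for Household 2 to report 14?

Consider the case where Household 1 reports 4, Household 3 reports 13 and Household 4 reports 13.
Truthful report 14: project built, pays 14, utility 14 - 14 = 0.
Report 13 instead: project built, pays 13, utility 14 - 13 = 1.
Since 1 > 0, reporting 13 is strictly better here, so truthful reporting is not dominant.

No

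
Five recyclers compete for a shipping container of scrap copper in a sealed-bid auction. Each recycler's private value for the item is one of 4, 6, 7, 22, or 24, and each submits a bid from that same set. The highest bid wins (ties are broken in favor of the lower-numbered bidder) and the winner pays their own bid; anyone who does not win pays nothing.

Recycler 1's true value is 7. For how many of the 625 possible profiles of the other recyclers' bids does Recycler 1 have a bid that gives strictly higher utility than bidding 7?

Others bid (4, 4, 4, 4): truth gives 0; bid 4 gives 3 > 0. Violating.
Others bid (4, 4, 4, 6): truth gives 0; bid 6 gives 1 > 0. Violating.
Others bid (4, 4, 6, 4): truth gives 0; bid 6 gives 1 > 0. Violating.
Others bid (4, 4, 6, 6): truth gives 0; bid 6 gives 1 > 0. Violating.
Others bid (4, 4, 4, 7): truth gives 0; no alternative beats it.
Others bid (4, 4, 4, 22): truth gives 0; no alternative beats it.
(Checking all 625 profiles: 16 have a profitable deviation, 609 do not.)

16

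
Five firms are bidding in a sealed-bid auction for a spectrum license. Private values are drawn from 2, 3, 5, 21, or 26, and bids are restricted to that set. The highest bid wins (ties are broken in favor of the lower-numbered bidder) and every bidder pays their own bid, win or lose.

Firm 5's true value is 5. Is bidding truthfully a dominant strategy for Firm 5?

Consider the case where Firm 1 bids 2, Firm 2 bids 2, Firm 3 bids 2 and Firm 4 bids 2.
Truthful bid 5: wins, pays 5, utility 5 - 5 = 0.
Bid 3 instead: wins, pays 3, utility 5 - 3 = 2.
Since 2 > 0, bidding 3 is strictly better here, so truthful bidding is not dominant.

No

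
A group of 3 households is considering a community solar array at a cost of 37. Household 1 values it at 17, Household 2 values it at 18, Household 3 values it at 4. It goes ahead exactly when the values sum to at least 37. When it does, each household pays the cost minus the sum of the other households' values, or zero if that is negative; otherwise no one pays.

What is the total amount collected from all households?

Total value 39 ≥ cost 37, so it is built.
Household 1: others sum to 22; max(0, 37 - 22) = 15.
Household 2: others sum to 21; max(0, 37 - 21) = 16.
Household 3: others sum to 35; max(0, 37 - 35) = 2.
Total collected = 15 + 16 + 2 = 33.

33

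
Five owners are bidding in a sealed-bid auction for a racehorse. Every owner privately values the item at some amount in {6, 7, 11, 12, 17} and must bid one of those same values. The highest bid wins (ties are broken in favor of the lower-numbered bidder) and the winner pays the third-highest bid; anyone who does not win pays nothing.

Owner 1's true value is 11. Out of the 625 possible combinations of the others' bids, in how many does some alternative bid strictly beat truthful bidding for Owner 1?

Others bid (6, 6, 6, 12): truth gives 0; bid 12 gives 5 > 0. Violating.
Others bid (6, 6, 6, 17): truth gives 0; bid 17 gives 5 > 0. Violating.
Others bid (6, 6, 7, 12): truth gives 0; bid 12 gives 4 > 0. Violating.
Others bid (6, 6, 7, 17): truth gives 0; bid 17 gives 4 > 0. Violating.
Others bid (6, 6, 6, 6): truth gives 5; no alternative beats it.
Others bid (6, 6, 6, 7): truth gives 5; no alternative beats it.
(Checking all 625 profiles: 64 have a profitable deviation, 561 do not.)

64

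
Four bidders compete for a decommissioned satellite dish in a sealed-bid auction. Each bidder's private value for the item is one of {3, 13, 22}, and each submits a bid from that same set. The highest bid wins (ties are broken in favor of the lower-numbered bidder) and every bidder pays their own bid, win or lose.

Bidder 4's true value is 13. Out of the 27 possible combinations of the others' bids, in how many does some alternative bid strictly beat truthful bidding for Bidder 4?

Others bid (3, 3, 13): truth gives -13; bid 3 gives -3 > -13. Violating.
Others bid (3, 3, 22): truth gives -13; bid 3 gives -3 > -13. Violating.
Others bid (3, 13, 3): truth gives -13; bid 3 gives -3 > -13. Violating.
Others bid (3, 13, 13): truth gives -13; bid 3 gives -3 > -13. Violating.
Others bid (3, 3, 3): truth gives 0; no alternative beats it.
(Checking all 27 profiles: 26 have a profitable deviation, 1 does not.)

26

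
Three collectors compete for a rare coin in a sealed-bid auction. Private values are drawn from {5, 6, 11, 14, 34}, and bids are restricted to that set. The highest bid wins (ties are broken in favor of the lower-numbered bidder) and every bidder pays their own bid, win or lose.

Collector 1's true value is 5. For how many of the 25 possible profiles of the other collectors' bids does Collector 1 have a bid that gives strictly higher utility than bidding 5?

3

Others bid (5, 6): truth gives -5; bid 6 gives -1 > -5. Violating.
Others bid (6, 5): truth gives -5; bid 6 gives -1 > -5. Violating.
Others bid (6, 6): truth gives -5; bid 6 gives -1 > -5. Violating.
Others bid (5, 5): truth gives 0; no alternative beats it.
Others bid (5, 11): truth gives -5; no alternative beats it.
(Checking all 25 profiles: 3 have a profitable deviation, 22 do not.)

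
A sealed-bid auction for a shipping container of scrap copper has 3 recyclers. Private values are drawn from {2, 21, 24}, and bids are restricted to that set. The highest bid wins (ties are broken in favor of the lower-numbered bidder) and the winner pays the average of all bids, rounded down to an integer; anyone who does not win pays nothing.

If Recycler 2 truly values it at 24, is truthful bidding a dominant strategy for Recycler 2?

No

Consider the case where Recycler 1 bids 2 and Recycler 3 bids 2.
Truthful bid 24: wins, pays 9, utility 24 - 9 = 15.
Bid 21 instead: wins, pays 8, utility 24 - 8 = 16.
Since 16 > 15, bidding 21 is strictly better here, so truthful bidding is not dominant.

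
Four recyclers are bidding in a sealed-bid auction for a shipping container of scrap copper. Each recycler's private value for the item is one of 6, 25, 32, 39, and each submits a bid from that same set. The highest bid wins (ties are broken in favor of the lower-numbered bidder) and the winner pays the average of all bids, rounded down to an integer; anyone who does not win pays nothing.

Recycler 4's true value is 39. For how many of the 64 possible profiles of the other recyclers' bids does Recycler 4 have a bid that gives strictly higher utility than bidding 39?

Others bid (6, 6, 6): truth gives 25; bid 25 gives 29 > 25. Violating.
Others bid (6, 6, 25): truth gives 20; bid 32 gives 22 > 20. Violating.
Others bid (6, 25, 6): truth gives 20; bid 32 gives 22 > 20. Violating.
Others bid (6, 25, 25): truth gives 16; bid 32 gives 17 > 16. Violating.
Others bid (6, 6, 32): truth gives 19; no alternative beats it.
Others bid (6, 6, 39): truth gives 0; no alternative beats it.
(Checking all 64 profiles: 8 have a profitable deviation, 56 do not.)

8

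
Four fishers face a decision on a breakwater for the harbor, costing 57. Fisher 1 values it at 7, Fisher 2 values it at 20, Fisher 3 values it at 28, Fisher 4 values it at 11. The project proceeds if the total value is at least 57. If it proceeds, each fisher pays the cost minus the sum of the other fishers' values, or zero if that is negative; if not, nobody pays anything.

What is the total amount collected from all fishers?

32

Total value 66 ≥ cost 57, so it is built.
Fisher 1: others sum to 59; max(0, 57 - 59) = 0.
Fisher 2: others sum to 46; max(0, 57 - 46) = 11.
Fisher 3: others sum to 38; max(0, 57 - 38) = 19.
Fisher 4: others sum to 55; max(0, 57 - 55) = 2.
Total collected = 0 + 11 + 19 + 2 = 32.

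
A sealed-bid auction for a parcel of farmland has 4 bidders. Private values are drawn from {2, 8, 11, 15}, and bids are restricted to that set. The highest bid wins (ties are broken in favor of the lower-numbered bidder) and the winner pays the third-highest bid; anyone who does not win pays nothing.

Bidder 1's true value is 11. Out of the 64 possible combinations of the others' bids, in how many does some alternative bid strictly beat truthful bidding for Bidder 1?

Others bid (2, 2, 15): truth gives 0; bid 15 gives 9 > 0. Violating.
Others bid (2, 8, 15): truth gives 0; bid 15 gives 3 > 0. Violating.
Others bid (2, 15, 2): truth gives 0; bid 15 gives 9 > 0. Violating.
Others bid (2, 15, 8): truth gives 0; bid 15 gives 3 > 0. Violating.
Others bid (2, 2, 2): truth gives 9; no alternative beats it.
Others bid (2, 2, 8): truth gives 9; no alternative beats it.
(Checking all 64 profiles: 12 have a profitable deviation, 52 do not.)

12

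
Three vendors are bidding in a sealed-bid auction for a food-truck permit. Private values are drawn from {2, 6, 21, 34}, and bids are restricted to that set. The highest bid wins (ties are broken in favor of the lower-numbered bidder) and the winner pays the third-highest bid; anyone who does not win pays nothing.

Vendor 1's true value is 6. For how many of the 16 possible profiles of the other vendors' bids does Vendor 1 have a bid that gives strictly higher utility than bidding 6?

4

Others bid (2, 21): truth gives 0; bid 21 gives 4 > 0. Violating.
Others bid (2, 34): truth gives 0; bid 34 gives 4 > 0. Violating.
Others bid (21, 2): truth gives 0; bid 21 gives 4 > 0. Violating.
Others bid (34, 2): truth gives 0; bid 34 gives 4 > 0. Violating.
Others bid (2, 2): truth gives 4; no alternative beats it.
Others bid (2, 6): truth gives 4; no alternative beats it.
(Checking all 16 profiles: 4 have a profitable deviation, 12 do not.)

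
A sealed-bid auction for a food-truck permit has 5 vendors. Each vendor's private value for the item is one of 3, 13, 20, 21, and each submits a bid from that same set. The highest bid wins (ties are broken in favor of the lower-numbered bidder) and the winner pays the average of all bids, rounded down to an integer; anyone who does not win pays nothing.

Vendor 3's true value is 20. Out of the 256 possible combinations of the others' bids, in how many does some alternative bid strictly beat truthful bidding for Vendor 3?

108

Others bid (3, 3, 3, 3): truth gives 14; bid 13 gives 15 > 14. Violating.
Others bid (3, 3, 3, 13): truth gives 12; bid 13 gives 13 > 12. Violating.
Others bid (3, 3, 3, 21): truth gives 0; bid 21 gives 10 > 0. Violating.
Others bid (3, 3, 13, 3): truth gives 12; bid 13 gives 13 > 12. Violating.
Others bid (3, 3, 3, 20): truth gives 11; no alternative beats it.
Others bid (3, 3, 13, 20): truth gives 9; no alternative beats it.
(Checking all 256 profiles: 108 have a profitable deviation, 148 do not.)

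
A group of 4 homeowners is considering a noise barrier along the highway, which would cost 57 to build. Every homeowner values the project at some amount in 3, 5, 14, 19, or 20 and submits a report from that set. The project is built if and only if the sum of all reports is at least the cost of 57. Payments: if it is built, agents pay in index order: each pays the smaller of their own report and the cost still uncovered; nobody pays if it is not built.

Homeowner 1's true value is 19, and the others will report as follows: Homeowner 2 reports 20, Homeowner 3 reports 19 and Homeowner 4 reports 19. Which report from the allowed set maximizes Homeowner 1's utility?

3

Report 3: project built, pays 3, utility 19 - 3 = 16.
Report 5: project built, pays 5, utility 19 - 5 = 14.
Report 14: project built, pays 14, utility 19 - 14 = 5.
Report 19: project built, pays 19, utility 19 - 19 = 0.
Report 20: project built, pays 20, utility 19 - 20 = -1.
The best choice is 3 with utility 16.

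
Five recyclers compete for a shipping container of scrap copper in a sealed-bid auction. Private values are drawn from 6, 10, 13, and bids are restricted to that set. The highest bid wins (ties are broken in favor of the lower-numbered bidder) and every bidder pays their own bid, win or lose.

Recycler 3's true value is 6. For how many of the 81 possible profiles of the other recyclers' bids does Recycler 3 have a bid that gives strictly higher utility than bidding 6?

Others bid (6, 6, 6, 6): truth gives -6; bid 10 gives -4 > -6. Violating.
Others bid (6, 6, 6, 10): truth gives -6; bid 10 gives -4 > -6. Violating.
Others bid (6, 6, 10, 6): truth gives -6; bid 10 gives -4 > -6. Violating.
Others bid (6, 6, 10, 10): truth gives -6; bid 10 gives -4 > -6. Violating.
Others bid (6, 6, 6, 13): truth gives -6; no alternative beats it.
Others bid (6, 6, 10, 13): truth gives -6; no alternative beats it.
(Checking all 81 profiles: 4 have a profitable deviation, 77 do not.)

4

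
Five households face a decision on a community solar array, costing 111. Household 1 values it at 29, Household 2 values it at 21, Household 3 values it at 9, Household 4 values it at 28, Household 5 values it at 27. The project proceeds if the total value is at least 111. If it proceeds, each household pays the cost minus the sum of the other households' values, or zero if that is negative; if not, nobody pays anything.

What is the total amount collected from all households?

Total value 114 ≥ cost 111, so it is built.
Household 1: others sum to 85; max(0, 111 - 85) = 26.
Household 2: others sum to 93; max(0, 111 - 93) = 18.
Household 3: others sum to 105; max(0, 111 - 105) = 6.
Household 4: others sum to 86; max(0, 111 - 86) = 25.
Household 5: others sum to 87; max(0, 111 - 87) = 24.
Total collected = 26 + 18 + 6 + 25 + 24 = 99.

99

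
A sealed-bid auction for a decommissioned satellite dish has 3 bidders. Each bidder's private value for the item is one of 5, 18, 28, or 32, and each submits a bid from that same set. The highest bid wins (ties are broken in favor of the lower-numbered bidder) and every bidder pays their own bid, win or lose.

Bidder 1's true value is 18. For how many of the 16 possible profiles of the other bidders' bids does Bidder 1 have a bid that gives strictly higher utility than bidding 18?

Others bid (5, 5): truth gives 0; bid 5 gives 13 > 0. Violating.
Others bid (5, 28): truth gives -18; bid 5 gives -5 > -18. Violating.
Others bid (5, 32): truth gives -18; bid 5 gives -5 > -18. Violating.
Others bid (18, 28): truth gives -18; bid 5 gives -5 > -18. Violating.
Others bid (5, 18): truth gives 0; no alternative beats it.
Others bid (18, 5): truth gives 0; no alternative beats it.
(Checking all 16 profiles: 13 have a profitable deviation, 3 do not.)

13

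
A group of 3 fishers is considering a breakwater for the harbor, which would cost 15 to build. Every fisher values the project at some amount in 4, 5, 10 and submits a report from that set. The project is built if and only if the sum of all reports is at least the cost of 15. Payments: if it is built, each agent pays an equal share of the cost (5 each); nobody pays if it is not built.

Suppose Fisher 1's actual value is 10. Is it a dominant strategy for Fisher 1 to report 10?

Check each profile of the others' reports and compare truth against every alternative report.
Others report (4, 4): truth gives 5, best alternative gives 0.
Others report (4, 5): truth gives 5, best alternative gives 0.
Others report (5, 4): truth gives 5, best alternative gives 0.
Others report (4, 10): truth gives 5, best alternative gives 5.
Others report (5, 5): truth gives 5, best alternative gives 5.
Others report (5, 10): truth gives 5, best alternative gives 5.
(Remaining 3 profiles checked similarly; truth is weakly best in each.)
In every case the truthful report is at least as good as any alternative, so it is a dominant strategy.

Yes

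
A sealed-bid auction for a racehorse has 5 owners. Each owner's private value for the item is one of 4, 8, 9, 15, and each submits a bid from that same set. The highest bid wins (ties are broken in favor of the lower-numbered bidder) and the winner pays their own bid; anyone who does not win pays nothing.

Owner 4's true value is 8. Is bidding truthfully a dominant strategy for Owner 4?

Yes

Check each profile of the others' bids and compare truth against every alternative bid.
Others bid (4, 4, 4, 4): truth gives 0, best alternative gives 0.
Others bid (4, 4, 4, 8): truth gives 0, best alternative gives 0.
Others bid (4, 4, 4, 9): truth gives 0, best alternative gives 0.
Others bid (4, 4, 4, 15): truth gives 0, best alternative gives 0.
Others bid (4, 4, 8, 4): truth gives 0, best alternative gives 0.
Others bid (4, 4, 8, 8): truth gives 0, best alternative gives 0.
(Remaining 250 profiles checked similarly; truth is weakly best in each.)
In every case the truthful bid is at least as good as any alternative, so it is a dominant strategy.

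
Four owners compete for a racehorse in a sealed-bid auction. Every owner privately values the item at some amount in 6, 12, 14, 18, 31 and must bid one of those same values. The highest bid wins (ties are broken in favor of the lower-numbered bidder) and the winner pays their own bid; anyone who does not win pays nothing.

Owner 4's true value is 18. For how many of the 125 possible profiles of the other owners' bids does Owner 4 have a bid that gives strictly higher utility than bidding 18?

Others bid (6, 6, 6): truth gives 0; bid 12 gives 6 > 0. Violating.
Others bid (6, 6, 12): truth gives 0; bid 14 gives 4 > 0. Violating.
Others bid (6, 12, 6): truth gives 0; bid 14 gives 4 > 0. Violating.
Others bid (6, 12, 12): truth gives 0; bid 14 gives 4 > 0. Violating.
Others bid (6, 6, 14): truth gives 0; no alternative beats it.
Others bid (6, 6, 18): truth gives 0; no alternative beats it.
(Checking all 125 profiles: 8 have a profitable deviation, 117 do not.)

8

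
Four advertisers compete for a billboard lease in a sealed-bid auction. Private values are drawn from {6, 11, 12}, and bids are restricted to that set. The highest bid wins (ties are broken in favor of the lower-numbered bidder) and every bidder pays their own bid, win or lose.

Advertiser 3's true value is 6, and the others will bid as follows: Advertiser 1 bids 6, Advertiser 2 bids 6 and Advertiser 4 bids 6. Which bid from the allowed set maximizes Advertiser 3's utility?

11

Bid 6: loses but pays 6, utility -6.
Bid 11: wins, pays 11, utility 6 - 11 = -5.
Bid 12: wins, pays 12, utility 6 - 12 = -6.
The best choice is 11 with utility -5.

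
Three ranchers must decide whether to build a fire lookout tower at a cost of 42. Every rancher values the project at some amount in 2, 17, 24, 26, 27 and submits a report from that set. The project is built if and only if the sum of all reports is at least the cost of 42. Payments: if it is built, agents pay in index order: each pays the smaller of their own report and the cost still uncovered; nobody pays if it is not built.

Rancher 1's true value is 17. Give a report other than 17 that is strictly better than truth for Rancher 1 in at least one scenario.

2

Suppose Rancher 2 reports 17 and Rancher 3 reports 24.
Report 17: project built, pays 17, utility 17 - 17 = 0.
Report 2: project built, pays 2, utility 17 - 2 = 15.
So reporting 2 beats truth here (15 > 0).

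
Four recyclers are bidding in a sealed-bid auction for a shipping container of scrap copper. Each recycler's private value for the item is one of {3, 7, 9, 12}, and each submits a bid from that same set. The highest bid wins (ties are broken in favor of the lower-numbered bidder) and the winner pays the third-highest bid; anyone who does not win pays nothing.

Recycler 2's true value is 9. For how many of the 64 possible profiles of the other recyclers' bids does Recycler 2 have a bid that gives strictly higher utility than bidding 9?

12

Others bid (3, 3, 12): truth gives 0; bid 12 gives 6 > 0. Violating.
Others bid (3, 7, 12): truth gives 0; bid 12 gives 2 > 0. Violating.
Others bid (3, 12, 3): truth gives 0; bid 12 gives 6 > 0. Violating.
Others bid (3, 12, 7): truth gives 0; bid 12 gives 2 > 0. Violating.
Others bid (3, 3, 3): truth gives 6; no alternative beats it.
Others bid (3, 3, 7): truth gives 6; no alternative beats it.
(Checking all 64 profiles: 12 have a profitable deviation, 52 do not.)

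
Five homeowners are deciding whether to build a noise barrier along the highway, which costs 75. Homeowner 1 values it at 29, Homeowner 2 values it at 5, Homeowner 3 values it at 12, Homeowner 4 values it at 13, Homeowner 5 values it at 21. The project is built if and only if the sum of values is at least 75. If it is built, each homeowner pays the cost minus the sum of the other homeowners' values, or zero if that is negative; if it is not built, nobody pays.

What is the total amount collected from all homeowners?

55

Total value 80 ≥ cost 75, so it is built.
Homeowner 1: others sum to 51; max(0, 75 - 51) = 24.
Homeowner 2: others sum to 75; max(0, 75 - 75) = 0.
Homeowner 3: others sum to 68; max(0, 75 - 68) = 7.
Homeowner 4: others sum to 67; max(0, 75 - 67) = 8.
Homeowner 5: others sum to 59; max(0, 75 - 59) = 16.
Total collected = 24 + 0 + 7 + 8 + 16 = 55.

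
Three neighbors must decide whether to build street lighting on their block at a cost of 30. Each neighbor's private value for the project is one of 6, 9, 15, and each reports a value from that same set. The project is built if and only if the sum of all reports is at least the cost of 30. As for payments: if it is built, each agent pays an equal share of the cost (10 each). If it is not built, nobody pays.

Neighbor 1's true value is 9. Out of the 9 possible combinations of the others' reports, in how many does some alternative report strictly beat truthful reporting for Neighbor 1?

2

Others report (6, 15): truth gives -1; report 6 gives 0 > -1. Violating.
Others report (15, 6): truth gives -1; report 6 gives 0 > -1. Violating.
Others report (6, 6): truth gives 0; no alternative beats it.
Others report (6, 9): truth gives 0; no alternative beats it.
(Checking all 9 profiles: 2 have a profitable deviation, 7 do not.)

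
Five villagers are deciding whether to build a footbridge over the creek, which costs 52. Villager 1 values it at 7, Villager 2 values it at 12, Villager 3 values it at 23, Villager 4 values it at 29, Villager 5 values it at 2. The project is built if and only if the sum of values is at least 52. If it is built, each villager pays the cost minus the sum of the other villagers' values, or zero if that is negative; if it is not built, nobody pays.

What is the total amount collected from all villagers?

Total value 73 ≥ cost 52, so it is built.
Villager 1: others sum to 66; max(0, 52 - 66) = 0.
Villager 2: others sum to 61; max(0, 52 - 61) = 0.
Villager 3: others sum to 50; max(0, 52 - 50) = 2.
Villager 4: others sum to 44; max(0, 52 - 44) = 8.
Villager 5: others sum to 71; max(0, 52 - 71) = 0.
Total collected = 0 + 0 + 2 + 8 + 0 = 10.

10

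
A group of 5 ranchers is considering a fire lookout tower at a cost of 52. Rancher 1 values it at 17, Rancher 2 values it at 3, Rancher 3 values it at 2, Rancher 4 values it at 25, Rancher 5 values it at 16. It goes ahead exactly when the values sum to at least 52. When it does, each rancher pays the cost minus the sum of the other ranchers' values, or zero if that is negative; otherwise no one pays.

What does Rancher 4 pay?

Total value 63 ≥ cost 52, so the project is built.
The other ranchers' values sum to 38.
Cost minus that sum is 52 - 38 = 14.

14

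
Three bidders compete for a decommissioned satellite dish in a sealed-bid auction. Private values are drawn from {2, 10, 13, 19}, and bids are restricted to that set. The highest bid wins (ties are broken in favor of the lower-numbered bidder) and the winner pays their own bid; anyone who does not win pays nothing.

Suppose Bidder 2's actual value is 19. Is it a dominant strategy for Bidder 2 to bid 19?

Consider the case where Bidder 1 bids 2 and Bidder 3 bids 2.
Truthful bid 19: wins, pays 19, utility 19 - 19 = 0.
Bid 10 instead: wins, pays 10, utility 19 - 10 = 9.
Since 9 > 0, bidding 10 is strictly better here, so truthful bidding is not dominant.

No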